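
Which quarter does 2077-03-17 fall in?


Month: March (month 3)
Q1: Jan-Mar, Q2: Apr-Jun, Q3: Jul-Sep, Q4: Oct-Dec

Q1


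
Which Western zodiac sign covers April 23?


Date: April 23
Conventional tropical zodiac dates: Taurus from April 20 onward; Gemini starts May 21
April 23 falls within the Taurus range

Taurus


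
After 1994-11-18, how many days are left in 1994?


Day of year: 322 of 365
Remaining = 365 - 322

43 days


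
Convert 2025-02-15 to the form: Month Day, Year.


ISO 2025-02-15 parses as year=2025, month=02, day=15
Month 2 -> February

February 15, 2025


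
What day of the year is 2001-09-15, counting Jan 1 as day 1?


Date: September 15, 2001
Days in months 1 through 8: 243
Plus 15 days in September

Day of year: 258


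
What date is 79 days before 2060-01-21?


Start: 2060-01-21, subtract 79 days
Back 21 days from January 21 reaches December 31, 2059 -> 58 left
December 2059 has 31 days -> back to November 30, 2059 -> 27 left
November 2059: 30 - 27 = 3 -> lands on November 3

Result: 2059-11-03


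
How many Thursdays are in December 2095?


December 2095 has 31 days
Anchor: Jan 1, 2095. With p = 2095 - 1 = 2094: (p + p//4 - p//100 + p//400) mod 7 = (2094 + 523 - 20 + 5) mod 7 = 2602 mod 7 = 5 -> Saturday (Mon=0 ... Sun=6)
Days before December (Jan-Nov): 334; December 1 index = (5 + 334) mod 7 = 3 -> Thursday
First Thursday is December 1
Thursdays: 1, 8, 15, 22, 29

5 Thursdays


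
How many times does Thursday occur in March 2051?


March 2051 has 31 days
Anchor: Jan 1, 2051. With p = 2051 - 1 = 2050: (p + p//4 - p//100 + p//400) mod 7 = (2050 + 512 - 20 + 5) mod 7 = 2547 mod 7 = 6 -> Sunday (Mon=0 ... Sun=6)
Days before March (Jan-Feb): 59; March 1 index = (6 + 59) mod 7 = 2 -> Wednesday
First Thursday is March 2
Thursdays: 2, 9, 16, 23, 30

5 Thursdays


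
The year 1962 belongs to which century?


Century = (year - 1) // 100 + 1
= (1962 - 1) // 100 + 1
= 1961 // 100 + 1
= 19 + 1

20th century


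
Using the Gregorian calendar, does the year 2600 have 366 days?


Gregorian leap year rule: divisible by 4, but not by 100, unless also by 400.
2600 is divisible by 100 but not 400 -> not a leap year

No


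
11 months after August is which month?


August is month 8
8 + 11 = 19; wrap: 19 - 12 = 7

July


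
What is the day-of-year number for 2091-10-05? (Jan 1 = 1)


Date: October 5, 2091
Days in months 1 through 9: 273
Plus 5 days in October

Day of year: 278


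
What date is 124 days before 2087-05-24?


Start: 2087-05-24, subtract 124 days
Back 24 days from May 24 reaches April 30, 2087 -> 100 left
April 2087 has 30 days -> back to March 31, 2087 -> 70 left
March 2087 has 31 days -> back to February 28, 2087 -> 39 left
February 2087 has 28 days -> back to January 31, 2087 -> 11 left
January 2087: 31 - 11 = 20 -> lands on January 20

Result: 2087-01-20


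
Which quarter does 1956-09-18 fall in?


Month: September (month 9)
Q1: Jan-Mar, Q2: Apr-Jun, Q3: Jul-Sep, Q4: Oct-Dec

Q3


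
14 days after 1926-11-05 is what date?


Start: 1926-11-05, add 14 days
November 1926 has 30 days; 5 + 14 = 19 stays within November

Result: 1926-11-19


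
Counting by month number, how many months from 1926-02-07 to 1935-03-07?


From February 1926 to March 1935
9 years * 12 = 108 months, plus 1 month = 109

109 months


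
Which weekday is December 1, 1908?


Target: December 1, 1908
Anchor: Jan 1, 1908. With p = 1908 - 1 = 1907: (p + p//4 - p//100 + p//400) mod 7 = (1907 + 476 - 19 + 4) mod 7 = 2368 mod 7 = 2 -> Wednesday (Mon=0 ... Sun=6)
Days before December (Jan-Nov): 335 days
Weekday index = (2 + 335) mod 7 = 1

Tuesday


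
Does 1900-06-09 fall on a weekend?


Anchor: Jan 1, 1900. With p = 1900 - 1 = 1899: (p + p//4 - p//100 + p//400) mod 7 = (1899 + 474 - 18 + 4) mod 7 = 2359 mod 7 = 0 -> Monday (Mon=0 ... Sun=6)
Day of year: 160; offset = 159
Weekday index = (0 + 159) mod 7 = 5 -> Saturday
Weekend days: Saturday, Sunday

Yes


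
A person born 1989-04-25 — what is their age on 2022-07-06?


Birth: 1989-04-25
Reference: 2022-07-06
Year difference: 2022 - 1989 = 33

33 years old


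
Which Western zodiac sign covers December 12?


Date: December 12
Conventional tropical zodiac dates: Sagittarius from November 22 onward; Capricorn starts December 22
December 12 falls within the Sagittarius range

Sagittarius


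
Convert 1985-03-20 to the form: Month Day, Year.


ISO 1985-03-20 parses as year=1985, month=03, day=20
Month 3 -> March

March 20, 1985


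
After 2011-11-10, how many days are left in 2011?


Day of year: 314 of 365
Remaining = 365 - 314

51 days


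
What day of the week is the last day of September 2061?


September 2061 has 30 days
Anchor: Jan 1, 2061. With p = 2061 - 1 = 2060: (p + p//4 - p//100 + p//400) mod 7 = (2060 + 515 - 20 + 5) mod 7 = 2560 mod 7 = 5 -> Saturday (Mon=0 ... Sun=6)
Days before September (Jan-Aug): 243; September 1 index = (5 + 243) mod 7 = 3 -> Thursday
Last day offset: 30 - 1 = 29 days
Weekday index = (3 + 29) mod 7 = 4

Friday, September 30


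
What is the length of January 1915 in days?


January 1915

31 days


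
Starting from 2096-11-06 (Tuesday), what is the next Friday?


Current: Tuesday
Target: Friday
Days ahead: 3

Next Friday: 2096-11-09


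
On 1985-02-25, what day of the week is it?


Date: February 25, 1985
Anchor: Jan 1, 1985. With p = 1985 - 1 = 1984: (p + p//4 - p//100 + p//400) mod 7 = (1984 + 496 - 19 + 4) mod 7 = 2465 mod 7 = 1 -> Tuesday (Mon=0 ... Sun=6)
Days before February (Jan): 31; offset = 31 + 25 - 1 = 55
Weekday index = (1 + 55) mod 7 = 0

Day of the week: Monday


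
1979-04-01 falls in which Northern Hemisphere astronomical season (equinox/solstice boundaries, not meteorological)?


Date: April 1
Astronomical Spring (approx.; exact equinox/solstice day varies by year): March 20 to June 20
April 1 falls within the Spring window

Spring


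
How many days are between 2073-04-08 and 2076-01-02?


From 2073-04-08 to 2076-01-02
2073-04-08: days before April = 31 + 28 + 31 = 90 (2073 is not a leap year); day of year = 90 + 8 = 98
2076-01-02: day of year = 2
Rest of 2073: 365 - 98 = 267
Full years 2074 (365), 2075 (365): 730
Total = 267 + 730 + 2 = 999

999 days


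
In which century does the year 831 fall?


Century = (year - 1) // 100 + 1
= (831 - 1) // 100 + 1
= 830 // 100 + 1
= 8 + 1

9th century


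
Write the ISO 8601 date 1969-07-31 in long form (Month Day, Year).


ISO 1969-07-31 parses as year=1969, month=07, day=31
Month 7 -> July

July 31, 1969


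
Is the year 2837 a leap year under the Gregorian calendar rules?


Gregorian leap year rule: divisible by 4, but not by 100, unless also by 400.
2837 is not divisible by 4 -> not a leap year

No


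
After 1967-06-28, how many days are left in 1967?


Day of year: 179 of 365
Remaining = 365 - 179

186 days


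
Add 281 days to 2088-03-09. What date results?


Start: 2088-03-09, add 281 days
March 2088 has 31 days: 31 - 9 = 22 days to March 31 -> 259 left
April 2088 has 30 days -> 229 left
May 2088 has 31 days -> 198 left
June 2088 has 30 days -> 168 left
July 2088 has 31 days -> 137 left
August 2088 has 31 days -> 106 left
September 2088 has 30 days -> 76 left
October 2088 has 31 days -> 45 left
November 2088 has 30 days -> 15 left
December 2088: 15 <= 31 -> lands on December 15

Result: 2088-12-15


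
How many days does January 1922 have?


January 1922

31 days


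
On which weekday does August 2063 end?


August 2063 has 31 days
Anchor: Jan 1, 2063. With p = 2063 - 1 = 2062: (p + p//4 - p//100 + p//400) mod 7 = (2062 + 515 - 20 + 5) mod 7 = 2562 mod 7 = 0 -> Monday (Mon=0 ... Sun=6)
Days before August (Jan-Jul): 212; August 1 index = (0 + 212) mod 7 = 2 -> Wednesday
Last day offset: 31 - 1 = 30 days
Weekday index = (2 + 30) mod 7 = 4

Friday, August 31


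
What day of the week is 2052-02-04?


Date: February 4, 2052
Anchor: Jan 1, 2052. With p = 2052 - 1 = 2051: (p + p//4 - p//100 + p//400) mod 7 = (2051 + 512 - 20 + 5) mod 7 = 2548 mod 7 = 0 -> Monday (Mon=0 ... Sun=6)
Days before February (Jan): 31; offset = 31 + 4 - 1 = 34
Weekday index = (0 + 34) mod 7 = 6

Day of the week: Sunday


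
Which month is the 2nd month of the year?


Month 2 of 12

February


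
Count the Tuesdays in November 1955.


November 1955 has 30 days
Anchor: Jan 1, 1955. With p = 1955 - 1 = 1954: (p + p//4 - p//100 + p//400) mod 7 = (1954 + 488 - 19 + 4) mod 7 = 2427 mod 7 = 5 -> Saturday (Mon=0 ... Sun=6)
Days before November (Jan-Oct): 304; November 1 index = (5 + 304) mod 7 = 1 -> Tuesday
First Tuesday is November 1
Tuesdays: 1, 8, 15, 22, 29

5 Tuesdays


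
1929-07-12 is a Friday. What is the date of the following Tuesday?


Current: Friday
Target: Tuesday
Days ahead: 4

Next Tuesday: 1929-07-16


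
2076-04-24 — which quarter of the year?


Month: April (month 4)
Q1: Jan-Mar, Q2: Apr-Jun, Q3: Jul-Sep, Q4: Oct-Dec

Q2


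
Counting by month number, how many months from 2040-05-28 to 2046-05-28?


From May 2040 to May 2046
6 years * 12 = 72 months = 72

72 months


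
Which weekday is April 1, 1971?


Target: April 1, 1971
Anchor: Jan 1, 1971. With p = 1971 - 1 = 1970: (p + p//4 - p//100 + p//400) mod 7 = (1970 + 492 - 19 + 4) mod 7 = 2447 mod 7 = 4 -> Friday (Mon=0 ... Sun=6)
Days before April (Jan-Mar): 90 days
Weekday index = (4 + 90) mod 7 = 3

Thursday


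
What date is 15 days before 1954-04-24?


Start: 1954-04-24, subtract 15 days
24 - 15 = 9 stays within April 1954

Result: 1954-04-09


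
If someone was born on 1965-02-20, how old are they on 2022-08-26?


Birth: 1965-02-20
Reference: 2022-08-26
Year difference: 2022 - 1965 = 57

57 years old


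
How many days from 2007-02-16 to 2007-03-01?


From 2007-02-16 to 2007-03-01
2007-02-16: days before February = 31; day of year = 31 + 16 = 47
2007-03-01: days before March = 31 + 28 = 59 (2007 is not a leap year); day of year = 59 + 1 = 60
Same year: 60 - 47 = 13

13 days


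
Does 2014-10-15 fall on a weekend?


Anchor: Jan 1, 2014. With p = 2014 - 1 = 2013: (p + p//4 - p//100 + p//400) mod 7 = (2013 + 503 - 20 + 5) mod 7 = 2501 mod 7 = 2 -> Wednesday (Mon=0 ... Sun=6)
Day of year: 288; offset = 287
Weekday index = (2 + 287) mod 7 = 2 -> Wednesday
Weekend days: Saturday, Sunday

No


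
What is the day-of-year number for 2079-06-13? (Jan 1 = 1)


Date: June 13, 2079
Days in months 1 through 5: 151
Plus 13 days in June

Day of year: 164


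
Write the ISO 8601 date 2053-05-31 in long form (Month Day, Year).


ISO 2053-05-31 parses as year=2053, month=05, day=31
Month 5 -> May

May 31, 2053


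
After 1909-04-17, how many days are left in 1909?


Day of year: 107 of 365
Remaining = 365 - 107

258 days


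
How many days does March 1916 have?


March 1916

31 days


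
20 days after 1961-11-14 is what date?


Start: 1961-11-14, add 20 days
November 1961 has 30 days: 30 - 14 = 16 days to November 30 -> 4 left
December 1961: 4 <= 31 -> lands on December 4

Result: 1961-12-04


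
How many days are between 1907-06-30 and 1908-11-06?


From 1907-06-30 to 1908-11-06
1907-06-30: days before June = 31 + 28 + 31 + 30 + 31 = 151 (1907 is not a leap year); day of year = 151 + 30 = 181
1908-11-06: days before November = 31 + 29 + 31 + 30 + 31 + 30 + 31 + 31 + 30 + 31 = 305 (1908 is a leap year); day of year = 305 + 6 = 311
Rest of 1907: 365 - 181 = 184
Total = 184 + 311 = 495

495 days


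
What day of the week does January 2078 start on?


Target: January 1, 2078
Anchor: Jan 1, 2078. With p = 2078 - 1 = 2077: (p + p//4 - p//100 + p//400) mod 7 = (2077 + 519 - 20 + 5) mod 7 = 2581 mod 7 = 5 -> Saturday (Mon=0 ... Sun=6)
Offset from anchor: 0 days
Weekday index = (5 + 0) mod 7 = 5

Saturday


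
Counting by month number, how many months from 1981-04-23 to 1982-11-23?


From April 1981 to November 1982
1 year * 12 = 12 months, plus 7 months = 19

19 months


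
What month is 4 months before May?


May is month 5
5 - 4 = 1

January


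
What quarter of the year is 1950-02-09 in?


Month: February (month 2)
Q1: Jan-Mar, Q2: Apr-Jun, Q3: Jul-Sep, Q4: Oct-Dec

Q1


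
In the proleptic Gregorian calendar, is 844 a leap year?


Gregorian leap year rule: divisible by 4, but not by 100, unless also by 400.
844 is divisible by 4 but not 100 -> leap year

Yes


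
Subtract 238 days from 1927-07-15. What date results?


Start: 1927-07-15, subtract 238 days
Back 15 days from July 15 reaches June 30, 1927 -> 223 left
June 1927 has 30 days -> back to May 31, 1927 -> 193 left
May 1927 has 31 days -> back to April 30, 1927 -> 162 left
April 1927 has 30 days -> back to March 31, 1927 -> 132 left
March 1927 has 31 days -> back to February 28, 1927 -> 101 left
February 1927 has 28 days -> back to January 31, 1927 -> 73 left
January 1927 has 31 days -> back to December 31, 1926 -> 42 left
December 1926 has 31 days -> back to November 30, 1926 -> 11 left
November 1926: 30 - 11 = 19 -> lands on November 19

Result: 1926-11-19


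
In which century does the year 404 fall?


Century = (year - 1) // 100 + 1
= (404 - 1) // 100 + 1
= 403 // 100 + 1
= 4 + 1

5th century


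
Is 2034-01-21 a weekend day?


Anchor: Jan 1, 2034. With p = 2034 - 1 = 2033: (p + p//4 - p//100 + p//400) mod 7 = (2033 + 508 - 20 + 5) mod 7 = 2526 mod 7 = 6 -> Sunday (Mon=0 ... Sun=6)
Day of year: 21; offset = 20
Weekday index = (6 + 20) mod 7 = 5 -> Saturday
Weekend days: Saturday, Sunday

Yes


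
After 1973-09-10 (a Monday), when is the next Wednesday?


Current: Monday
Target: Wednesday
Days ahead: 2

Next Wednesday: 1973-09-12


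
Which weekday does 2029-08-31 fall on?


Date: August 31, 2029
Anchor: Jan 1, 2029. With p = 2029 - 1 = 2028: (p + p//4 - p//100 + p//400) mod 7 = (2028 + 507 - 20 + 5) mod 7 = 2520 mod 7 = 0 -> Monday (Mon=0 ... Sun=6)
Days before August (Jan-Jul): 212; offset = 212 + 31 - 1 = 242
Weekday index = (0 + 242) mod 7 = 4

Day of the week: Friday


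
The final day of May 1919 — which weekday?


May 1919 has 31 days
Anchor: Jan 1, 1919. With p = 1919 - 1 = 1918: (p + p//4 - p//100 + p//400) mod 7 = (1918 + 479 - 19 + 4) mod 7 = 2382 mod 7 = 2 -> Wednesday (Mon=0 ... Sun=6)
Days before May (Jan-Apr): 120; May 1 index = (2 + 120) mod 7 = 3 -> Thursday
Last day offset: 31 - 1 = 30 days
Weekday index = (3 + 30) mod 7 = 5

Saturday, May 31


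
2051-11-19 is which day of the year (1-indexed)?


Date: November 19, 2051
Days in months 1 through 10: 304
Plus 19 days in November

Day of year: 323


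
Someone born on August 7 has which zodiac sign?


Date: August 7
Conventional tropical zodiac dates: Leo from July 23 onward; Virgo starts August 23
August 7 falls within the Leo range

Leo


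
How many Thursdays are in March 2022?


March 2022 has 31 days
Anchor: Jan 1, 2022. With p = 2022 - 1 = 2021: (p + p//4 - p//100 + p//400) mod 7 = (2021 + 505 - 20 + 5) mod 7 = 2511 mod 7 = 5 -> Saturday (Mon=0 ... Sun=6)
Days before March (Jan-Feb): 59; March 1 index = (5 + 59) mod 7 = 1 -> Tuesday
First Thursday is March 3
Thursdays: 3, 10, 17, 24, 31

5 Thursdays


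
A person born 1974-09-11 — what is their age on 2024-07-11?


Birth: 1974-09-11
Reference: 2024-07-11
Year difference: 2024 - 1974 = 50
Birthday not yet reached in 2024, subtract 1

49 years old


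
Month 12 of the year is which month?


Month 12 of 12

December


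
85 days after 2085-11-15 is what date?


Start: 2085-11-15, add 85 days
November 2085 has 30 days: 30 - 15 = 15 days to November 30 -> 70 left
December 2085 has 31 days -> 39 left
January 2086 has 31 days -> 8 left
February 2086: 8 <= 28 -> lands on February 8

Result: 2086-02-08


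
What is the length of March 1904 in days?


March 1904

31 days


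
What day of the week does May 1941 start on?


Target: May 1, 1941
Anchor: Jan 1, 1941. With p = 1941 - 1 = 1940: (p + p//4 - p//100 + p//400) mod 7 = (1940 + 485 - 19 + 4) mod 7 = 2410 mod 7 = 2 -> Wednesday (Mon=0 ... Sun=6)
Days before May (Jan-Apr): 120 days
Weekday index = (2 + 120) mod 7 = 3

Thursday


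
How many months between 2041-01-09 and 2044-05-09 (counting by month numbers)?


From January 2041 to May 2044
3 years * 12 = 36 months, plus 4 months = 40

40 months


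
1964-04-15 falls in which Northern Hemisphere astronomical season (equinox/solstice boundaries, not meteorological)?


Date: April 15
Astronomical Spring (approx.; exact equinox/solstice day varies by year): March 20 to June 20
April 15 falls within the Spring window

Spring


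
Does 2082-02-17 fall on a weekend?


Anchor: Jan 1, 2082. With p = 2082 - 1 = 2081: (p + p//4 - p//100 + p//400) mod 7 = (2081 + 520 - 20 + 5) mod 7 = 2586 mod 7 = 3 -> Thursday (Mon=0 ... Sun=6)
Day of year: 48; offset = 47
Weekday index = (3 + 47) mod 7 = 1 -> Tuesday
Weekend days: Saturday, Sunday

No


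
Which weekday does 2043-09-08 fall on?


Date: September 8, 2043
Anchor: Jan 1, 2043. With p = 2043 - 1 = 2042: (p + p//4 - p//100 + p//400) mod 7 = (2042 + 510 - 20 + 5) mod 7 = 2537 mod 7 = 3 -> Thursday (Mon=0 ... Sun=6)
Days before September (Jan-Aug): 243; offset = 243 + 8 - 1 = 250
Weekday index = (3 + 250) mod 7 = 1

Day of the week: Tuesday


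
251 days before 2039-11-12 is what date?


Start: 2039-11-12, subtract 251 days
Back 12 days from November 12 reaches October 31, 2039 -> 239 left
October 2039 has 31 days -> back to September 30, 2039 -> 208 left
September 2039 has 30 days -> back to August 31, 2039 -> 178 left
August 2039 has 31 days -> back to July 31, 2039 -> 147 left
July 2039 has 31 days -> back to June 30, 2039 -> 116 left
June 2039 has 30 days -> back to May 31, 2039 -> 86 left
May 2039 has 31 days -> back to April 30, 2039 -> 55 left
April 2039 has 30 days -> back to March 31, 2039 -> 25 left
March 2039: 31 - 25 = 6 -> lands on March 6

Result: 2039-03-06


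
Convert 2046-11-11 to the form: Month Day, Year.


ISO 2046-11-11 parses as year=2046, month=11, day=11
Month 11 -> November

November 11, 2046


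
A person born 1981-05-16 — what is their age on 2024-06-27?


Birth: 1981-05-16
Reference: 2024-06-27
Year difference: 2024 - 1981 = 43

43 years old


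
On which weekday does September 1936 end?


September 1936 has 30 days
Anchor: Jan 1, 1936. With p = 1936 - 1 = 1935: (p + p//4 - p//100 + p//400) mod 7 = (1935 + 483 - 19 + 4) mod 7 = 2403 mod 7 = 2 -> Wednesday (Mon=0 ... Sun=6)
Days before September (Jan-Aug): 244; September 1 index = (2 + 244) mod 7 = 1 -> Tuesday
Last day offset: 30 - 1 = 29 days
Weekday index = (1 + 29) mod 7 = 2

Wednesday, September 30


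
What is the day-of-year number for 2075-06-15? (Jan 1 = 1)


Date: June 15, 2075
Days in months 1 through 5: 151
Plus 15 days in June

Day of year: 166


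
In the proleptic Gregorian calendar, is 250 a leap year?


Gregorian leap year rule: divisible by 4, but not by 100, unless also by 400.
250 is not divisible by 4 -> not a leap year

No


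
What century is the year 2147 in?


Century = (year - 1) // 100 + 1
= (2147 - 1) // 100 + 1
= 2146 // 100 + 1
= 21 + 1

22nd century


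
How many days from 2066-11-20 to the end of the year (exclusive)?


Day of year: 324 of 365
Remaining = 365 - 324

41 days


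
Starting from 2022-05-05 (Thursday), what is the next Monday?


Current: Thursday
Target: Monday
Days ahead: 4

Next Monday: 2022-05-09


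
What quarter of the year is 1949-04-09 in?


Month: April (month 4)
Q1: Jan-Mar, Q2: Apr-Jun, Q3: Jul-Sep, Q4: Oct-Dec

Q2


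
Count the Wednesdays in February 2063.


February 2063 has 28 days
Anchor: Jan 1, 2063. With p = 2063 - 1 = 2062: (p + p//4 - p//100 + p//400) mod 7 = (2062 + 515 - 20 + 5) mod 7 = 2562 mod 7 = 0 -> Monday (Mon=0 ... Sun=6)
Days before February (Jan): 31; February 1 index = (0 + 31) mod 7 = 3 -> Thursday
First Wednesday is February 7
Wednesdays: 7, 14, 21, 28

4 Wednesdays


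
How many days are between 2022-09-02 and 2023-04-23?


From 2022-09-02 to 2023-04-23
2022-09-02: days before September = 31 + 28 + 31 + 30 + 31 + 30 + 31 + 31 = 243 (2022 is not a leap year); day of year = 243 + 2 = 245
2023-04-23: days before April = 31 + 28 + 31 = 90 (2023 is not a leap year); day of year = 90 + 23 = 113
Rest of 2022: 365 - 245 = 120
Total = 120 + 113 = 233

233 days


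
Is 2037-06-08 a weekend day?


Anchor: Jan 1, 2037. With p = 2037 - 1 = 2036: (p + p//4 - p//100 + p//400) mod 7 = (2036 + 509 - 20 + 5) mod 7 = 2530 mod 7 = 3 -> Thursday (Mon=0 ... Sun=6)
Day of year: 159; offset = 158
Weekday index = (3 + 158) mod 7 = 0 -> Monday
Weekend days: Saturday, Sunday

No


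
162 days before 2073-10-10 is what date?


Start: 2073-10-10, subtract 162 days
Back 10 days from October 10 reaches September 30, 2073 -> 152 left
September 2073 has 30 days -> back to August 31, 2073 -> 122 left
August 2073 has 31 days -> back to July 31, 2073 -> 91 left
July 2073 has 31 days -> back to June 30, 2073 -> 60 left
June 2073 has 30 days -> back to May 31, 2073 -> 30 left
May 2073: 31 - 30 = 1 -> lands on May 1

Result: 2073-05-01


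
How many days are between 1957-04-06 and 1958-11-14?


From 1957-04-06 to 1958-11-14
1957-04-06: days before April = 31 + 28 + 31 = 90 (1957 is not a leap year); day of year = 90 + 6 = 96
1958-11-14: days before November = 31 + 28 + 31 + 30 + 31 + 30 + 31 + 31 + 30 + 31 = 304 (1958 is not a leap year); day of year = 304 + 14 = 318
Rest of 1957: 365 - 96 = 269
Total = 269 + 318 = 587

587 days


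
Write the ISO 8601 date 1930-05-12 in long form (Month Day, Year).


ISO 1930-05-12 parses as year=1930, month=05, day=12
Month 5 -> May

May 12, 1930


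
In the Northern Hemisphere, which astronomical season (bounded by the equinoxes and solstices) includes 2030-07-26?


Date: July 26
Astronomical Summer (approx.; exact equinox/solstice day varies by year): June 21 to September 21
July 26 falls within the Summer window

Summer


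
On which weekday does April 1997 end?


April 1997 has 30 days
Anchor: Jan 1, 1997. With p = 1997 - 1 = 1996: (p + p//4 - p//100 + p//400) mod 7 = (1996 + 499 - 19 + 4) mod 7 = 2480 mod 7 = 2 -> Wednesday (Mon=0 ... Sun=6)
Days before April (Jan-Mar): 90; April 1 index = (2 + 90) mod 7 = 1 -> Tuesday
Last day offset: 30 - 1 = 29 days
Weekday index = (1 + 29) mod 7 = 2

Wednesday, April 30


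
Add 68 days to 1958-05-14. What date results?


Start: 1958-05-14, add 68 days
May 1958 has 31 days: 31 - 14 = 17 days to May 31 -> 51 left
June 1958 has 30 days -> 21 left
July 1958: 21 <= 31 -> lands on July 21

Result: 1958-07-21


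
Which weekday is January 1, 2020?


Target: January 1, 2020
Anchor: Jan 1, 2020. With p = 2020 - 1 = 2019: (p + p//4 - p//100 + p//400) mod 7 = (2019 + 504 - 20 + 5) mod 7 = 2508 mod 7 = 2 -> Wednesday (Mon=0 ... Sun=6)
Offset from anchor: 0 days
Weekday index = (2 + 0) mod 7 = 2

Wednesday


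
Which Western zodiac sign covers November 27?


Date: November 27
Conventional tropical zodiac dates: Sagittarius from November 22 onward; Capricorn starts December 22
November 27 falls within the Sagittarius range

Sagittarius


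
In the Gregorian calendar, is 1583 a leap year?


Gregorian leap year rule: divisible by 4, but not by 100, unless also by 400.
1583 is not divisible by 4 -> not a leap year

No


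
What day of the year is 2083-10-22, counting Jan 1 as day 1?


Date: October 22, 2083
Days in months 1 through 9: 273
Plus 22 days in October

Day of year: 295


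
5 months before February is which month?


February is month 2
2 - 5 = -3; wrap: -3 + 12 = 9

September


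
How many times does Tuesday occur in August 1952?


August 1952 has 31 days
Anchor: Jan 1, 1952. With p = 1952 - 1 = 1951: (p + p//4 - p//100 + p//400) mod 7 = (1951 + 487 - 19 + 4) mod 7 = 2423 mod 7 = 1 -> Tuesday (Mon=0 ... Sun=6)
Days before August (Jan-Jul): 213; August 1 index = (1 + 213) mod 7 = 4 -> Friday
First Tuesday is August 5
Tuesdays: 5, 12, 19, 26

4 Tuesdays


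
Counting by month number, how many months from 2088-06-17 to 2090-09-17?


From June 2088 to September 2090
2 years * 12 = 24 months, plus 3 months = 27

27 months


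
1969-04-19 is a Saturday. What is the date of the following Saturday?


Current: Saturday
Target: Saturday
Days ahead: 7

Next Saturday: 1969-04-26


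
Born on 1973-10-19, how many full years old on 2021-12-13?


Birth: 1973-10-19
Reference: 2021-12-13
Year difference: 2021 - 1973 = 48

48 years old


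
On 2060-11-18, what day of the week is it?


Date: November 18, 2060
Anchor: Jan 1, 2060. With p = 2060 - 1 = 2059: (p + p//4 - p//100 + p//400) mod 7 = (2059 + 514 - 20 + 5) mod 7 = 2558 mod 7 = 3 -> Thursday (Mon=0 ... Sun=6)
Days before November (Jan-Oct): 305; offset = 305 + 18 - 1 = 322
Weekday index = (3 + 322) mod 7 = 3

Day of the week: Thursday


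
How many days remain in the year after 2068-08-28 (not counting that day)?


Day of year: 241 of 366
Remaining = 366 - 241

125 days


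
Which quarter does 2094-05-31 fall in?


Month: May (month 5)
Q1: Jan-Mar, Q2: Apr-Jun, Q3: Jul-Sep, Q4: Oct-Dec

Q2


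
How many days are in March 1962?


March 1962

31 days


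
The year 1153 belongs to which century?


Century = (year - 1) // 100 + 1
= (1153 - 1) // 100 + 1
= 1152 // 100 + 1
= 11 + 1

12th century


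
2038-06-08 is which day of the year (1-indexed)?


Date: June 8, 2038
Days in months 1 through 5: 151
Plus 8 days in June

Day of year: 159


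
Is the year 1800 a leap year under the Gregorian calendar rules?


Gregorian leap year rule: divisible by 4, but not by 100, unless also by 400.
1800 is divisible by 100 but not 400 -> not a leap year

No


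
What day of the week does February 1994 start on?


Target: February 1, 1994
Anchor: Jan 1, 1994. With p = 1994 - 1 = 1993: (p + p//4 - p//100 + p//400) mod 7 = (1993 + 498 - 19 + 4) mod 7 = 2476 mod 7 = 5 -> Saturday (Mon=0 ... Sun=6)
Days before February (Jan): 31 days
Weekday index = (5 + 31) mod 7 = 1

Tuesday


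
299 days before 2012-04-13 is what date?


Start: 2012-04-13, subtract 299 days
Back 13 days from April 13 reaches March 31, 2012 -> 286 left
March 2012 has 31 days -> back to February 29, 2012 -> 255 left
February 2012 has 29 days -> back to January 31, 2012 -> 226 left
January 2012 has 31 days -> back to December 31, 2011 -> 195 left
December 2011 has 31 days -> back to November 30, 2011 -> 164 left
November 2011 has 30 days -> back to October 31, 2011 -> 134 left
October 2011 has 31 days -> back to September 30, 2011 -> 103 left
September 2011 has 30 days -> back to August 31, 2011 -> 73 left
August 2011 has 31 days -> back to July 31, 2011 -> 42 left
July 2011 has 31 days -> back to June 30, 2011 -> 11 left
June 2011: 30 - 11 = 19 -> lands on June 19

Result: 2011-06-19


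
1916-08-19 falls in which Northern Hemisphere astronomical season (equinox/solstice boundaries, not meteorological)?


Date: August 19
Astronomical Summer (approx.; exact equinox/solstice day varies by year): June 21 to September 21
August 19 falls within the Summer window

Summer


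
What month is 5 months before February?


February is month 2
2 - 5 = -3; wrap: -3 + 12 = 9

September


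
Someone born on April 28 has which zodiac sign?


Date: April 28
Conventional tropical zodiac dates: Taurus from April 20 onward; Gemini starts May 21
April 28 falls within the Taurus range

Taurus


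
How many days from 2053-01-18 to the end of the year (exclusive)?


Day of year: 18 of 365
Remaining = 365 - 18

347 days


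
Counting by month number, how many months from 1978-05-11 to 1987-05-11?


From May 1978 to May 1987
9 years * 12 = 108 months = 108

108 months


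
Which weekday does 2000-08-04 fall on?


Date: August 4, 2000
Anchor: Jan 1, 2000. With p = 2000 - 1 = 1999: (p + p//4 - p//100 + p//400) mod 7 = (1999 + 499 - 19 + 4) mod 7 = 2483 mod 7 = 5 -> Saturday (Mon=0 ... Sun=6)
Days before August (Jan-Jul): 213; offset = 213 + 4 - 1 = 216
Weekday index = (5 + 216) mod 7 = 4

Day of the week: Friday


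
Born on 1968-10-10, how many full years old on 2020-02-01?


Birth: 1968-10-10
Reference: 2020-02-01
Year difference: 2020 - 1968 = 52
Birthday not yet reached in 2020, subtract 1

51 years old


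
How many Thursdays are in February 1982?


February 1982 has 28 days
Anchor: Jan 1, 1982. With p = 1982 - 1 = 1981: (p + p//4 - p//100 + p//400) mod 7 = (1981 + 495 - 19 + 4) mod 7 = 2461 mod 7 = 4 -> Friday (Mon=0 ... Sun=6)
Days before February (Jan): 31; February 1 index = (4 + 31) mod 7 = 0 -> Monday
First Thursday is February 4
Thursdays: 4, 11, 18, 25

4 Thursdays


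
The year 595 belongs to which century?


Century = (year - 1) // 100 + 1
= (595 - 1) // 100 + 1
= 594 // 100 + 1
= 5 + 1

6th century


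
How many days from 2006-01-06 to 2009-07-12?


From 2006-01-06 to 2009-07-12
2006-01-06: day of year = 6
2009-07-12: days before July = 31 + 28 + 31 + 30 + 31 + 30 = 181 (2009 is not a leap year); day of year = 181 + 12 = 193
Rest of 2006: 365 - 6 = 359
Full years 2007 (365), 2008 (366): 731
Total = 359 + 731 + 193 = 1283

1283 days


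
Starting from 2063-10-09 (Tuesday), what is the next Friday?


Current: Tuesday
Target: Friday
Days ahead: 3

Next Friday: 2063-10-12


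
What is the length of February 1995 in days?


February 1995 (leap year: no)

28 days


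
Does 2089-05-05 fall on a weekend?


Anchor: Jan 1, 2089. With p = 2089 - 1 = 2088: (p + p//4 - p//100 + p//400) mod 7 = (2088 + 522 - 20 + 5) mod 7 = 2595 mod 7 = 5 -> Saturday (Mon=0 ... Sun=6)
Day of year: 125; offset = 124
Weekday index = (5 + 124) mod 7 = 3 -> Thursday
Weekend days: Saturday, Sunday

No


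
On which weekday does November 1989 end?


November 1989 has 30 days
Anchor: Jan 1, 1989. With p = 1989 - 1 = 1988: (p + p//4 - p//100 + p//400) mod 7 = (1988 + 497 - 19 + 4) mod 7 = 2470 mod 7 = 6 -> Sunday (Mon=0 ... Sun=6)
Days before November (Jan-Oct): 304; November 1 index = (6 + 304) mod 7 = 2 -> Wednesday
Last day offset: 30 - 1 = 29 days
Weekday index = (2 + 29) mod 7 = 3

Thursday, November 30


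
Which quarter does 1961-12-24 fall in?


Month: December (month 12)
Q1: Jan-Mar, Q2: Apr-Jun, Q3: Jul-Sep, Q4: Oct-Dec

Q4


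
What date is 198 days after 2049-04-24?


Start: 2049-04-24, add 198 days
April 2049 has 30 days: 30 - 24 = 6 days to April 30 -> 192 left
May 2049 has 31 days -> 161 left
June 2049 has 30 days -> 131 left
July 2049 has 31 days -> 100 left
August 2049 has 31 days -> 69 left
September 2049 has 30 days -> 39 left
October 2049 has 31 days -> 8 left
November 2049: 8 <= 30 -> lands on November 8

Result: 2049-11-08


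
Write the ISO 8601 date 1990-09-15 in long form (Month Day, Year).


ISO 1990-09-15 parses as year=1990, month=09, day=15
Month 9 -> September

September 15, 1990


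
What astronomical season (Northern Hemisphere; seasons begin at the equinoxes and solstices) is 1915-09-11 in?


Date: September 11
Astronomical Summer (approx.; exact equinox/solstice day varies by year): June 21 to September 21
September 11 falls within the Summer window

Summer


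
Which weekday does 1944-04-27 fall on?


Date: April 27, 1944
Anchor: Jan 1, 1944. With p = 1944 - 1 = 1943: (p + p//4 - p//100 + p//400) mod 7 = (1943 + 485 - 19 + 4) mod 7 = 2413 mod 7 = 5 -> Saturday (Mon=0 ... Sun=6)
Days before April (Jan-Mar): 91; offset = 91 + 27 - 1 = 117
Weekday index = (5 + 117) mod 7 = 3

Day of the week: Thursday


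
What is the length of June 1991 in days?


June 1991

30 days


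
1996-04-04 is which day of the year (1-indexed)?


Date: April 4, 1996
Days in months 1 through 3: 91
Plus 4 days in April

Day of year: 95


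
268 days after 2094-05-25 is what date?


Start: 2094-05-25, add 268 days
May 2094 has 31 days: 31 - 25 = 6 days to May 31 -> 262 left
June 2094 has 30 days -> 232 left
July 2094 has 31 days -> 201 left
August 2094 has 31 days -> 170 left
September 2094 has 30 days -> 140 left
October 2094 has 31 days -> 109 left
November 2094 has 30 days -> 79 left
December 2094 has 31 days -> 48 left
January 2095 has 31 days -> 17 left
February 2095: 17 <= 28 -> lands on February 17

Result: 2095-02-17


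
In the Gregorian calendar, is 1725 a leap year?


Gregorian leap year rule: divisible by 4, but not by 100, unless also by 400.
1725 is not divisible by 4 -> not a leap year

No


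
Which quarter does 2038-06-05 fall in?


Month: June (month 6)
Q1: Jan-Mar, Q2: Apr-Jun, Q3: Jul-Sep, Q4: Oct-Dec

Q2


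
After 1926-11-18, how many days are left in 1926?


Day of year: 322 of 365
Remaining = 365 - 322

43 days


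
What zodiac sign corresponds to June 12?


Date: June 12
Conventional tropical zodiac dates: Gemini from May 21 onward; Cancer starts June 21
June 12 falls within the Gemini range

Gemini


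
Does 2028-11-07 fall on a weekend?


Anchor: Jan 1, 2028. With p = 2028 - 1 = 2027: (p + p//4 - p//100 + p//400) mod 7 = (2027 + 506 - 20 + 5) mod 7 = 2518 mod 7 = 5 -> Saturday (Mon=0 ... Sun=6)
Day of year: 312; offset = 311
Weekday index = (5 + 311) mod 7 = 1 -> Tuesday
Weekend days: Saturday, Sunday

No


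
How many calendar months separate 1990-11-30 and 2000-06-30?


From November 1990 to June 2000
10 years * 12 = 120 months, minus 5 months = 115

115 months


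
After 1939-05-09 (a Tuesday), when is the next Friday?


Current: Tuesday
Target: Friday
Days ahead: 3

Next Friday: 1939-05-12


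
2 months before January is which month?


January is month 1
1 - 2 = -1; wrap: -1 + 12 = 11

November


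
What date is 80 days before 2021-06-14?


Start: 2021-06-14, subtract 80 days
Back 14 days from June 14 reaches May 31, 2021 -> 66 left
May 2021 has 31 days -> back to April 30, 2021 -> 35 left
April 2021 has 30 days -> back to March 31, 2021 -> 5 left
March 2021: 31 - 5 = 26 -> lands on March 26

Result: 2021-03-26


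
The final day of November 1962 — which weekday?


November 1962 has 30 days
Anchor: Jan 1, 1962. With p = 1962 - 1 = 1961: (p + p//4 - p//100 + p//400) mod 7 = (1961 + 490 - 19 + 4) mod 7 = 2436 mod 7 = 0 -> Monday (Mon=0 ... Sun=6)
Days before November (Jan-Oct): 304; November 1 index = (0 + 304) mod 7 = 3 -> Thursday
Last day offset: 30 - 1 = 29 days
Weekday index = (3 + 29) mod 7 = 4

Friday, November 30


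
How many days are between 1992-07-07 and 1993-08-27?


From 1992-07-07 to 1993-08-27
1992-07-07: days before July = 31 + 29 + 31 + 30 + 31 + 30 = 182 (1992 is a leap year); day of year = 182 + 7 = 189
1993-08-27: days before August = 31 + 28 + 31 + 30 + 31 + 30 + 31 = 212 (1993 is not a leap year); day of year = 212 + 27 = 239
Rest of 1992: 366 - 189 = 177
Total = 177 + 239 = 416

416 days


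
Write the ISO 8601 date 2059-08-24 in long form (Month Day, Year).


ISO 2059-08-24 parses as year=2059, month=08, day=24
Month 8 -> August

August 24, 2059


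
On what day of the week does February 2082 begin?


Target: February 1, 2082
Anchor: Jan 1, 2082. With p = 2082 - 1 = 2081: (p + p//4 - p//100 + p//400) mod 7 = (2081 + 520 - 20 + 5) mod 7 = 2586 mod 7 = 3 -> Thursday (Mon=0 ... Sun=6)
Days before February (Jan): 31 days
Weekday index = (3 + 31) mod 7 = 6

Sunday


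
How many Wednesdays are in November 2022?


November 2022 has 30 days
Anchor: Jan 1, 2022. With p = 2022 - 1 = 2021: (p + p//4 - p//100 + p//400) mod 7 = (2021 + 505 - 20 + 5) mod 7 = 2511 mod 7 = 5 -> Saturday (Mon=0 ... Sun=6)
Days before November (Jan-Oct): 304; November 1 index = (5 + 304) mod 7 = 1 -> Tuesday
First Wednesday is November 2
Wednesdays: 2, 9, 16, 23, 30

5 Wednesdays


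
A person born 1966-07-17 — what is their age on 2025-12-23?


Birth: 1966-07-17
Reference: 2025-12-23
Year difference: 2025 - 1966 = 59

59 years old


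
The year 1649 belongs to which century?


Century = (year - 1) // 100 + 1
= (1649 - 1) // 100 + 1
= 1648 // 100 + 1
= 16 + 1

17th century


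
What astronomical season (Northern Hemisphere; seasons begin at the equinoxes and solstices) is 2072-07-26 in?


Date: July 26
Astronomical Summer (approx.; exact equinox/solstice day varies by year): June 21 to September 21
July 26 falls within the Summer window

Summer


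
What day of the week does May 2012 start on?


Target: May 1, 2012
Anchor: Jan 1, 2012. With p = 2012 - 1 = 2011: (p + p//4 - p//100 + p//400) mod 7 = (2011 + 502 - 20 + 5) mod 7 = 2498 mod 7 = 6 -> Sunday (Mon=0 ... Sun=6)
Days before May (Jan-Apr): 121 days
Weekday index = (6 + 121) mod 7 = 1

Tuesday


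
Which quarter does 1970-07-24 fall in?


Month: July (month 7)
Q1: Jan-Mar, Q2: Apr-Jun, Q3: Jul-Sep, Q4: Oct-Dec

Q3


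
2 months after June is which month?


June is month 6
6 + 2 = 8

August


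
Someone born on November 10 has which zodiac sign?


Date: November 10
Conventional tropical zodiac dates: Scorpio from October 23 onward; Sagittarius starts November 22
November 10 falls within the Scorpio range

Scorpio


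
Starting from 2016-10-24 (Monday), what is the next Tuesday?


Current: Monday
Target: Tuesday
Days ahead: 1

Next Tuesday: 2016-10-25


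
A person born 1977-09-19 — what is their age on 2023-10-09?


Birth: 1977-09-19
Reference: 2023-10-09
Year difference: 2023 - 1977 = 46

46 years old


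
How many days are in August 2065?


August 2065

31 days


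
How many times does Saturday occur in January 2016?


January 2016 has 31 days
Anchor: Jan 1, 2016. With p = 2016 - 1 = 2015: (p + p//4 - p//100 + p//400) mod 7 = (2015 + 503 - 20 + 5) mod 7 = 2503 mod 7 = 4 -> Friday (Mon=0 ... Sun=6)
January 1 is the anchor itself -> Friday
First Saturday is January 2
Saturdays: 2, 9, 16, 23, 30

5 Saturdays


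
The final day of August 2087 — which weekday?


August 2087 has 31 days
Anchor: Jan 1, 2087. With p = 2087 - 1 = 2086: (p + p//4 - p//100 + p//400) mod 7 = (2086 + 521 - 20 + 5) mod 7 = 2592 mod 7 = 2 -> Wednesday (Mon=0 ... Sun=6)
Days before August (Jan-Jul): 212; August 1 index = (2 + 212) mod 7 = 4 -> Friday
Last day offset: 31 - 1 = 30 days
Weekday index = (4 + 30) mod 7 = 6

Sunday, August 31


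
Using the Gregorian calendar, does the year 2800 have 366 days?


Gregorian leap year rule: divisible by 4, but not by 100, unless also by 400.
2800 is divisible by 400 -> leap year

Yes


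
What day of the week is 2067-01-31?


Date: January 31, 2067
Anchor: Jan 1, 2067. With p = 2067 - 1 = 2066: (p + p//4 - p//100 + p//400) mod 7 = (2066 + 516 - 20 + 5) mod 7 = 2567 mod 7 = 5 -> Saturday (Mon=0 ... Sun=6)
Days into year = 31 - 1 = 30
Weekday index = (5 + 30) mod 7 = 0

Day of the week: Monday


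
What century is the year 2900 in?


Century = (year - 1) // 100 + 1
= (2900 - 1) // 100 + 1
= 2899 // 100 + 1
= 28 + 1

29th century


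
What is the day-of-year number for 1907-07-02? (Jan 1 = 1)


Date: July 2, 1907
Days in months 1 through 6: 181
Plus 2 days in July

Day of year: 183


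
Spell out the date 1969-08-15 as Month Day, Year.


ISO 1969-08-15 parses as year=1969, month=08, day=15
Month 8 -> August

August 15, 1969


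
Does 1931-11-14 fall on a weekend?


Anchor: Jan 1, 1931. With p = 1931 - 1 = 1930: (p + p//4 - p//100 + p//400) mod 7 = (1930 + 482 - 19 + 4) mod 7 = 2397 mod 7 = 3 -> Thursday (Mon=0 ... Sun=6)
Day of year: 318; offset = 317
Weekday index = (3 + 317) mod 7 = 5 -> Saturday
Weekend days: Saturday, Sunday

Yes


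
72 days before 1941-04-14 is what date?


Start: 1941-04-14, subtract 72 days
Back 14 days from April 14 reaches March 31, 1941 -> 58 left
March 1941 has 31 days -> back to February 28, 1941 -> 27 left
February 1941: 28 - 27 = 1 -> lands on February 1

Result: 1941-02-01
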